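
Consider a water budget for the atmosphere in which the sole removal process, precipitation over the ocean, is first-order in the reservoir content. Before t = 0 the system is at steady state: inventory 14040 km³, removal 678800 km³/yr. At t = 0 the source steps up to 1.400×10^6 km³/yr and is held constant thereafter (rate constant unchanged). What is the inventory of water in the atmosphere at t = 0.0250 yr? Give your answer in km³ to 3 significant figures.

τ = M₀/F₀ = 14040/678800 = 0.02068 yr; rate constant k = 1/τ.
New steady state M_∞ = F₁/k = F₁·τ = 1.400×10^6 × 0.02068 = 28957 km³.
M(t) = M_∞ + (M₀ − M_∞)·e^(−t/τ); t/τ = 0.0250/0.02068 = 1.209, so e^(−t/τ) = 0.2986.
M(t) = 28957 − 14920 × 0.2986 = 24503 km³.

24500 km³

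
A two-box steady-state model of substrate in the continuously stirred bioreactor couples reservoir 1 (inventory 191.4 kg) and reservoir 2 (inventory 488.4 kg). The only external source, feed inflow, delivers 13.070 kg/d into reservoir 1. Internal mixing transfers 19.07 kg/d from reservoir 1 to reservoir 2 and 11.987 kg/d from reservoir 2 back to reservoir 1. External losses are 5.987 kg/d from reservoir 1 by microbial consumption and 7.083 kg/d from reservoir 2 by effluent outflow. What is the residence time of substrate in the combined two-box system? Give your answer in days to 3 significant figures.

For the system as a whole, the A↔B exchange is internal and contributes nothing to the throughput; only the external sinks remove mass.
M_total = 191.4 + 488.4 = 679.80 kg.
ΣF_external_out = 5.987 + 7.083 = 13.070 kg/d.
τ = M_total / ΣF_ext = 679.80 / 13.070 = 52.01 d.

52.0 d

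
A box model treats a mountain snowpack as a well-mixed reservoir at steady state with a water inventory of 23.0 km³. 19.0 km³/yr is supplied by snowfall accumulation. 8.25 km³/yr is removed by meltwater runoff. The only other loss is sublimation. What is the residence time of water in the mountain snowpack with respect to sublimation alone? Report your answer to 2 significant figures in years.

At steady state ΣF_in = ΣF_out.
ΣF_in = 19.000 km³/yr.
Sublimation flux = ΣF_in − (8.25) = 19.000 − 8.250 = 10.75 km³/yr.
τ = M / F = 23.0 / 10.75 = 2.140 yr.

2.1 yr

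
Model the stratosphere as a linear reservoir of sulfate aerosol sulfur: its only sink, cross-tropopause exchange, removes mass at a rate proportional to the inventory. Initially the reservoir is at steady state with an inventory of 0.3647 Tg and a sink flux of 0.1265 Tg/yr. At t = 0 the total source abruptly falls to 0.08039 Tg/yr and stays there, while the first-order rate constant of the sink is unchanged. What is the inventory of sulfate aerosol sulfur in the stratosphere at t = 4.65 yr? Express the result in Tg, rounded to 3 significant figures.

τ = M₀/F₀ = 0.3647/0.1265 = 2.883 yr; rate constant k = 1/τ.
New steady state M_∞ = F₁/k = F₁·τ = 0.08039 × 2.883 = 0.23176 Tg.
M(t) = M_∞ + (M₀ − M_∞)·e^(−t/τ); t/τ = 4.65/2.883 = 1.613, so e^(−t/τ) = 0.1993.
M(t) = 0.23176 + 0.1329 × 0.1993 = 0.25826 Tg.

0.258 Tg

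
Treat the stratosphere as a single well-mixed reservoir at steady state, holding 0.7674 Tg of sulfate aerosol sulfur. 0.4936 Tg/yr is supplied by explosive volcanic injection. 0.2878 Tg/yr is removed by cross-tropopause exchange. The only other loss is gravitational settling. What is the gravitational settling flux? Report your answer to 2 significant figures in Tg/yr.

0.21 Tg/yr

At steady state ΣF_in = ΣF_out.
ΣF_in = 0.49360 Tg/yr.
Gravitational settling flux = ΣF_in − (0.2878) = 0.49360 − 0.2878 = 0.2058 Tg/yr.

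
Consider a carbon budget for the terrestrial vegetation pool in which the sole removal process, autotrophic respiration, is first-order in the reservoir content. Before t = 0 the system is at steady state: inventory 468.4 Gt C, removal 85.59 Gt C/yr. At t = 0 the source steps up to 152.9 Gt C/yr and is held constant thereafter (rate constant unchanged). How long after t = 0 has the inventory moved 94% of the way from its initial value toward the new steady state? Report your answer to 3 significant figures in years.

τ = M₀/F₀ = 468.4/85.59 = 5.473 yr.
The remaining gap fraction is e^(−t/τ); 94% covered ⇒ e^(−t/τ) = 0.0600.
t = −τ ln(0.0600) = 5.473 × 2.813 = 15.40 yr.

15.4 yr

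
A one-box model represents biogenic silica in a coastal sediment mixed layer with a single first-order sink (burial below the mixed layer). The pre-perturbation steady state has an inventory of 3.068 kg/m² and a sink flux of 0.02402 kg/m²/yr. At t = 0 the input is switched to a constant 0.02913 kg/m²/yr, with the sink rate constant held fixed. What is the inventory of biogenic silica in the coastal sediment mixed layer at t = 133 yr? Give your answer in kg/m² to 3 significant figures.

3.49 kg/m²

Residence time τ = M₀/F₀ = 127.7 yr. The eventual steady state is M_∞ = M₀·(F₁/F₀) = 3.068 × 0.02913/0.02402 = 3.7207 kg/m².
The anomaly ΔM(t) = M(t) − M_∞ decays as ΔM₀·e^(−t/τ) with ΔM₀ = 3.068 − 3.7207 = −0.6527 kg/m².
At t = 133 yr, e^(−t/τ) = e^(−1.041) = 0.3530, so ΔM = −0.2304 kg/m² and M = 3.7207 − 0.2304 = 3.4903 kg/m².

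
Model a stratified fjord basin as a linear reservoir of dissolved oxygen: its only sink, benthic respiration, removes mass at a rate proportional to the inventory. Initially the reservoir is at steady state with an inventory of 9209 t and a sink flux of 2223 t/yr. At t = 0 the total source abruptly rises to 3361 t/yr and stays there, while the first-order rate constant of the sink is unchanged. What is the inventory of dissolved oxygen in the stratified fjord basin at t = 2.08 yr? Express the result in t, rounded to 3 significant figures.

τ = M₀/F₀ = 9209/2223 = 4.143 yr; rate constant k = 1/τ.
New steady state M_∞ = F₁/k = F₁·τ = 3361 × 4.143 = 13923 t.
M(t) = M_∞ + (M₀ − M_∞)·e^(−t/τ); t/τ = 2.08/4.143 = 0.5021, so e^(−t/τ) = 0.6053.
M(t) = 13923 − 4714 × 0.6053 = 11070 t.

11100 t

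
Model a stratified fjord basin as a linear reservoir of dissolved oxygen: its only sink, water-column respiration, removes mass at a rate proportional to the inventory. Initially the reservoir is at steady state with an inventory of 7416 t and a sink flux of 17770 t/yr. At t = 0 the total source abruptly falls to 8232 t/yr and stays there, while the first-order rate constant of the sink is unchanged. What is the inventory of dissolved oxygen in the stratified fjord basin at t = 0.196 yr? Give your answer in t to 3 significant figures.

The sink rate constant is k = F₀/M₀ = 17770/7416 = 2.396 yr⁻¹.
Solving dM/dt = F₁ − kM with M(0) = M₀ gives M(t) = F₁/k + (M₀ − F₁/k)·e^(−kt).
F₁/k = 8232/2.396 = 3435.5 t; kt = 2.396 × 0.196 = 0.4696, e^(−kt) = 0.6252.
M(0.196) = 3435.5 + (7416 − 3435.5) × 0.6252 = 3435.5 + 2489 = 5924.2 t.

5920 t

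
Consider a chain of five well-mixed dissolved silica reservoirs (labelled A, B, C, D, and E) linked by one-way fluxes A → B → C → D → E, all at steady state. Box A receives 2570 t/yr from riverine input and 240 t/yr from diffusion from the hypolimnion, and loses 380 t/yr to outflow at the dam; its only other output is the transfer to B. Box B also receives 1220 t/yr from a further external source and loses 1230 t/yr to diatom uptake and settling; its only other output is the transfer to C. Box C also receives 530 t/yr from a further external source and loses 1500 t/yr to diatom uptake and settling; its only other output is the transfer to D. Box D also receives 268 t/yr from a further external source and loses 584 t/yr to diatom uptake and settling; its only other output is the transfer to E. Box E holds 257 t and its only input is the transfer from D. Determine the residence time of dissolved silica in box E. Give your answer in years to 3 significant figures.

Box A: F(A→B) = (2570 + 240) − 380 = 2430.0 t/yr.
Box B: F(B→C) = (2430.0 + 1220) − 1230 = 2420.0 t/yr.
Box C: F(C→D) = (2420.0 + 530) − 1500 = 1450.0 t/yr.
Box D: F(D→E) = (1450.0 + 268) − 584 = 1134.0 t/yr.
Box E throughput = its input = 1134.0 t/yr; τ = 257 / 1134.0 = 0.2266 yr.

0.227 yr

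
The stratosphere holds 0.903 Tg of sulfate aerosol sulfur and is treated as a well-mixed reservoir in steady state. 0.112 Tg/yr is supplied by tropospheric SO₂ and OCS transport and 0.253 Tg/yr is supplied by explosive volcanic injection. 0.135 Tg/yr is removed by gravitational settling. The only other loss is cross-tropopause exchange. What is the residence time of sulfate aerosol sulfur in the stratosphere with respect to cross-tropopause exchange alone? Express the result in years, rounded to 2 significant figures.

3.9 yr

At steady state ΣF_in = ΣF_out.
ΣF_in = 0.112 + 0.253 = 0.36500 Tg/yr.
Cross-tropopause exchange flux = ΣF_in − (0.135) = 0.36500 − 0.1350 = 0.2300 Tg/yr.
τ = M / F = 0.903 / 0.2300 = 3.926 yr.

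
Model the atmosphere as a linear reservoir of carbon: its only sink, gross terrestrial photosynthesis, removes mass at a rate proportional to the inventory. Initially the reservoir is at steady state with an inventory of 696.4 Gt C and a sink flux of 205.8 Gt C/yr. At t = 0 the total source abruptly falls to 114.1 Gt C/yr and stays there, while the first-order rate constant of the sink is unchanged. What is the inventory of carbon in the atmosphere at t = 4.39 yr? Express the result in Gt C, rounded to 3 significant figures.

471 Gt C

Residence time τ = M₀/F₀ = 3.384 yr. The eventual steady state is M_∞ = M₀·(F₁/F₀) = 696.4 × 114.1/205.8 = 386.10 Gt C.
The anomaly ΔM(t) = M(t) − M_∞ decays as ΔM₀·e^(−t/τ) with ΔM₀ = 696.4 − 386.10 = 310.3 Gt C.
At t = 4.39 yr, e^(−t/τ) = e^(−1.297) = 0.2733, so ΔM = 84.79 Gt C and M = 386.10 + 84.79 = 470.89 Gt C.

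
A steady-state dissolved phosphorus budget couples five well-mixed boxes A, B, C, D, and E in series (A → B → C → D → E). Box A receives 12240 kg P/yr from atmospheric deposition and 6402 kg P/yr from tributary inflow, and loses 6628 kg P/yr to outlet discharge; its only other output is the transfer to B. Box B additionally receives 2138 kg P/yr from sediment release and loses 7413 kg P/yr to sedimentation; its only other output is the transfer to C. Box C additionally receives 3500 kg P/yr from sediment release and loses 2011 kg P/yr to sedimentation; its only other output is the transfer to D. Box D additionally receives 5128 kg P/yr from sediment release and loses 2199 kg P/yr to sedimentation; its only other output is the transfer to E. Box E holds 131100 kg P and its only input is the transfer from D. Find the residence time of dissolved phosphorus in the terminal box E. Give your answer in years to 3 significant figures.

Box A: F(A→B) = (12240 + 6402) − 6628 = 12014 kg P/yr.
Box B: F(B→C) = (12014 + 2138) − 7413 = 6739.0 kg P/yr.
Box C: F(C→D) = (6739.0 + 3500) − 2011 = 8228.0 kg P/yr.
Box D: F(D→E) = (8228.0 + 5128) − 2199 = 11157 kg P/yr.
Box E throughput = its input = 11157 kg P/yr; τ = 131100 / 11157 = 11.75 yr.

11.8 yr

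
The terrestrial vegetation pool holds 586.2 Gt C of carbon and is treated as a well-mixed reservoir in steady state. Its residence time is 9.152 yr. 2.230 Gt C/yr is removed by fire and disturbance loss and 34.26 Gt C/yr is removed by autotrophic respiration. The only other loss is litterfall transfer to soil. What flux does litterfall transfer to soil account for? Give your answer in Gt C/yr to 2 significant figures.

Total removal F = M/τ = 586.2 / 9.152 = 64.05 Gt C/yr.
Litterfall transfer to soil = F − (2.230 + 34.26) = 64.05 − 36.49 = 27.56 Gt C/yr.

28 Gt C/yr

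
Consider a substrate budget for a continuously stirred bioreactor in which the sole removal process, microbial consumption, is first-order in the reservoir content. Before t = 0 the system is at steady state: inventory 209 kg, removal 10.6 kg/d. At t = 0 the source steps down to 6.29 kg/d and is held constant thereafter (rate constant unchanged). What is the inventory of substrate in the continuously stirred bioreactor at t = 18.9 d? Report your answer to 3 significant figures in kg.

Residence time τ = M₀/F₀ = 19.72 d. The eventual steady state is M_∞ = M₀·(F₁/F₀) = 209 × 6.29/10.6 = 124.02 kg.
The anomaly ΔM(t) = M(t) − M_∞ decays as ΔM₀·e^(−t/τ) with ΔM₀ = 209 − 124.02 = 84.98 kg.
At t = 18.9 d, e^(−t/τ) = e^(−0.9586) = 0.3834, so ΔM = 32.59 kg and M = 124.02 + 32.59 = 156.60 kg.

157 kg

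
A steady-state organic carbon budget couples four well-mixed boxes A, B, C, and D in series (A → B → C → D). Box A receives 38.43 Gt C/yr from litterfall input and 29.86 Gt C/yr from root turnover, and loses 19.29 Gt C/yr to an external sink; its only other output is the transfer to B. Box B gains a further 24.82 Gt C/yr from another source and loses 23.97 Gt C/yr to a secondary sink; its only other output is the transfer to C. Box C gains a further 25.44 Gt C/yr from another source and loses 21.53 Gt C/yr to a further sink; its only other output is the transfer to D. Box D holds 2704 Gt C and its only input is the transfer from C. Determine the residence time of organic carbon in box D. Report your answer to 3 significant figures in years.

Box A: F(A→B) = (38.43 + 29.86) − 19.29 = 49.000 Gt C/yr.
Box B: F(B→C) = (49.000 + 24.82) − 23.97 = 49.850 Gt C/yr.
Box C: F(C→D) = (49.850 + 25.44) − 21.53 = 53.760 Gt C/yr.
Box D throughput = its input = 53.760 Gt C/yr; τ = 2704 / 53.760 = 50.30 yr.

50.3 yr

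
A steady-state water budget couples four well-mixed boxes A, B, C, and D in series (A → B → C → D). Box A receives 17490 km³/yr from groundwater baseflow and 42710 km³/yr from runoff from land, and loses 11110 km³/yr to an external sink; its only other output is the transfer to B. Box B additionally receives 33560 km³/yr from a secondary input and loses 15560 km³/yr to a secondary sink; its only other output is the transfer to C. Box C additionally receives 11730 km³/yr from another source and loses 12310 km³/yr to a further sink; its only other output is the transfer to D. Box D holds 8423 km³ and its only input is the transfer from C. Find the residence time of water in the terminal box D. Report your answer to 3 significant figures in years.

Box A: F(A→B) = (17490 + 42710) − 11110 = 49090 km³/yr.
Box B: F(B→C) = (49090 + 33560) − 15560 = 67090 km³/yr.
Box C: F(C→D) = (67090 + 11730) − 12310 = 66510 km³/yr.
Box D throughput = its input = 66510 km³/yr; τ = 8423 / 66510 = 0.1266 yr.

0.127 yr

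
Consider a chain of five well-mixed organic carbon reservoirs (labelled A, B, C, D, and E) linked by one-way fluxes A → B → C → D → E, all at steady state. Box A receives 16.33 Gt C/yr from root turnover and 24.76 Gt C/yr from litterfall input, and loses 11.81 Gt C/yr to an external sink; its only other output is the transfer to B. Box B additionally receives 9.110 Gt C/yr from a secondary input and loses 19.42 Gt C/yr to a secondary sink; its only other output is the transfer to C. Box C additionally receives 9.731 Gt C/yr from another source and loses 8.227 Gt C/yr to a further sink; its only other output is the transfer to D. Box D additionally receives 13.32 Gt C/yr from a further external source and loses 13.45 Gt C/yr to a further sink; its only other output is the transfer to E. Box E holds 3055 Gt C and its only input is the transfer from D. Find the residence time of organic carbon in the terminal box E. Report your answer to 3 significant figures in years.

Box A: F(A→B) = (16.33 + 24.76) − 11.81 = 29.280 Gt C/yr.
Box B: F(B→C) = (29.280 + 9.110) − 19.42 = 18.970 Gt C/yr.
Box C: F(C→D) = (18.970 + 9.731) − 8.227 = 20.474 Gt C/yr.
Box D: F(D→E) = (20.474 + 13.32) − 13.45 = 20.344 Gt C/yr.
Box E throughput = its input = 20.344 Gt C/yr; τ = 3055 / 20.344 = 150.2 yr.

150 yr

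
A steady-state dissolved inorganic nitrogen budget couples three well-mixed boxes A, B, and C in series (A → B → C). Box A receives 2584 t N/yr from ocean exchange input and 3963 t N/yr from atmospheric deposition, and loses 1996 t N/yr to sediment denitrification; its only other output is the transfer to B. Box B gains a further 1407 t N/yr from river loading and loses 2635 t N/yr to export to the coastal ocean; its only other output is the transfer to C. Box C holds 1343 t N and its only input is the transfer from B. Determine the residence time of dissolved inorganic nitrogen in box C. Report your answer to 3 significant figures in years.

Box A: F(A→B) = (2584 + 3963) − 1996 = 4551.0 t N/yr.
Box B: F(B→C) = (4551.0 + 1407) − 2635 = 3323.0 t N/yr.
Box C throughput = its input = 3323.0 t N/yr; τ = 1343 / 3323.0 = 0.4042 yr.

0.404 yr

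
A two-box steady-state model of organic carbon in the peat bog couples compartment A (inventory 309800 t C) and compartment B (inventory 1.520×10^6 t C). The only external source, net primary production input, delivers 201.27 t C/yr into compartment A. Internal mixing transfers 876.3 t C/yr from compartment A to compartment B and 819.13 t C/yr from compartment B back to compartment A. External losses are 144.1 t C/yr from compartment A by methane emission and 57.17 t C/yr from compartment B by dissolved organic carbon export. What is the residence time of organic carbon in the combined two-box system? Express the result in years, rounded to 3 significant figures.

Residence time in the combined system uses the total inventory and the total *external* removal — internal exchanges between the two boxes cancel.
M_total = 309800 + 1.520×10^6 = 1.8298×10^6 t C.
ΣF_external_out = 144.1 + 57.17 = 201.27 t C/yr.
τ = M_total / ΣF_ext = 1.8298×10^6 / 201.27 = 9091 yr.

9090 yr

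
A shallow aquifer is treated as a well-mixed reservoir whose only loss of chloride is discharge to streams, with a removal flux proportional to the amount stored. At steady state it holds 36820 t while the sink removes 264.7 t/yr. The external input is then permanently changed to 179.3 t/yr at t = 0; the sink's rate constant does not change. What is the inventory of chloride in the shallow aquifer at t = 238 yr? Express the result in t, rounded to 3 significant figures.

The sink rate constant is k = F₀/M₀ = 264.7/36820 = 0.007189 yr⁻¹.
Solving dM/dt = F₁ − kM with M(0) = M₀ gives M(t) = F₁/k + (M₀ − F₁/k)·e^(−kt).
F₁/k = 179.3/0.007189 = 24941 t; kt = 0.007189 × 238 = 1.711, e^(−kt) = 0.1807.
M(238) = 24941 + (36820 − 24941) × 0.1807 = 24941 + 2146 = 27087 t.

27100 t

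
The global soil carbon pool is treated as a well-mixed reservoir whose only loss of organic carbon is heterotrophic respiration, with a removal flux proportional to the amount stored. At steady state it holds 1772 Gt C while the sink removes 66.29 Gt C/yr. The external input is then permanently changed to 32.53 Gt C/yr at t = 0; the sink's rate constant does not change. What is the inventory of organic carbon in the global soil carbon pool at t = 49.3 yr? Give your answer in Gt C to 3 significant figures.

1010 Gt C

The sink rate constant is k = F₀/M₀ = 66.29/1772 = 0.03741 yr⁻¹.
Solving dM/dt = F₁ − kM with M(0) = M₀ gives M(t) = F₁/k + (M₀ − F₁/k)·e^(−kt).
F₁/k = 32.53/0.03741 = 869.56 Gt C; kt = 0.03741 × 49.3 = 1.844, e^(−kt) = 0.1581.
M(49.3) = 869.56 + (1772 − 869.56) × 0.1581 = 869.56 + 142.7 = 1012.3 Gt C.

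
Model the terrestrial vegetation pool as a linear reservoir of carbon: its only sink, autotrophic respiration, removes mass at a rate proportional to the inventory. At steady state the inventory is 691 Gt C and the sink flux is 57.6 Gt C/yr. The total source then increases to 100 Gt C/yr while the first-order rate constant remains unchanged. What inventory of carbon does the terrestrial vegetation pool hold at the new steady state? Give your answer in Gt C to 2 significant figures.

Rate constant k = F/M = 57.6 / 691 = 0.08336 yr⁻¹.
At the new steady state, source = k·M_new ⇒ M_new = 100 / 0.08336 = 1200 Gt C.
(Equivalently M_new = M × F_new/F_old = 691 × 100/57.6.)

1200 Gt C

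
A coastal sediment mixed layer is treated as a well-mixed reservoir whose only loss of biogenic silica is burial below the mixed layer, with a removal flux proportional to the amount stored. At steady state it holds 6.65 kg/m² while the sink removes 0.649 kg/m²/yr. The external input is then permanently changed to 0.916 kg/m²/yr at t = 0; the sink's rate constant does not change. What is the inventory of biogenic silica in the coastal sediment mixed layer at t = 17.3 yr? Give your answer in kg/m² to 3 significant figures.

τ = M₀/F₀ = 6.65/0.649 = 10.25 yr; rate constant k = 1/τ.
New steady state M_∞ = F₁/k = F₁·τ = 0.916 × 10.25 = 9.3858 kg/m².
M(t) = M_∞ + (M₀ − M_∞)·e^(−t/τ); t/τ = 17.3/10.25 = 1.688, so e^(−t/τ) = 0.1848.
M(t) = 9.3858 − 2.736 × 0.1848 = 8.8802 kg/m².

8.88 kg/m²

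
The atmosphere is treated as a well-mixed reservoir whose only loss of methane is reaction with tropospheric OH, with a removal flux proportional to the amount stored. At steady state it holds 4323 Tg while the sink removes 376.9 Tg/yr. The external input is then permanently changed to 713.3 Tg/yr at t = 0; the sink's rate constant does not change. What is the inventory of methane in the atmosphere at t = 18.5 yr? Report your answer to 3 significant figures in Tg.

7410 Tg

τ = M₀/F₀ = 4323/376.9 = 11.47 yr; rate constant k = 1/τ.
New steady state M_∞ = F₁/k = F₁·τ = 713.3 × 11.47 = 8181.5 Tg.
M(t) = M_∞ + (M₀ − M_∞)·e^(−t/τ); t/τ = 18.5/11.47 = 1.613, so e^(−t/τ) = 0.1993.
M(t) = 8181.5 − 3858 × 0.1993 = 7412.5 Tg.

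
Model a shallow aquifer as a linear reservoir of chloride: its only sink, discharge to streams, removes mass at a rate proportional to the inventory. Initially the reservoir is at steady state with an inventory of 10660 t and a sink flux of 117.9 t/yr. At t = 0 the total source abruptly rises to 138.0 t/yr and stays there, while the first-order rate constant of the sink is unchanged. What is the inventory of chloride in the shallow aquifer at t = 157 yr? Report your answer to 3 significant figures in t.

Residence time τ = M₀/F₀ = 90.42 yr. The eventual steady state is M_∞ = M₀·(F₁/F₀) = 10660 × 138.0/117.9 = 12477 t.
The anomaly ΔM(t) = M(t) − M_∞ decays as ΔM₀·e^(−t/τ) with ΔM₀ = 10660 − 12477 = −1817 t.
At t = 157 yr, e^(−t/τ) = e^(−1.736) = 0.1761, so ΔM = −320.1 t and M = 12477 − 320.1 = 12157 t.

12200 t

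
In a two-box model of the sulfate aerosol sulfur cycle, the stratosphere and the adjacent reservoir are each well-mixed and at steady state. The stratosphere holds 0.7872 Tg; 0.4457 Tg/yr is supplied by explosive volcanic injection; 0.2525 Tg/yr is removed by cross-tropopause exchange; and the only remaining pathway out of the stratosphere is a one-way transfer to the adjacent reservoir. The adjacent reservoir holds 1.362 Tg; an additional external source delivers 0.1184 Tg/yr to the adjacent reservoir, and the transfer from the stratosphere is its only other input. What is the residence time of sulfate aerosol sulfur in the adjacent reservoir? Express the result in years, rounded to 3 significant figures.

4.37 yr

Balance the stratosphere: ΣF_in = 0.44570 Tg/yr.
Transfer to the adjacent reservoir = ΣF_in − (0.2525) = 0.19320 Tg/yr.
Total input to the adjacent reservoir = 0.19320 + 0.1184 = 0.31160 Tg/yr; at steady state this equals its total output.
τ = M / F = 1.362 / 0.31160 = 4.371 yr.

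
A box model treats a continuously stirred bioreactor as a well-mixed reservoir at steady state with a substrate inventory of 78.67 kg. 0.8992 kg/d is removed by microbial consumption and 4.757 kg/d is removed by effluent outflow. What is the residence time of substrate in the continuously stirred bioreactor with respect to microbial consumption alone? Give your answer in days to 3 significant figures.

87.5 d

Residence time with respect to a single sink: τ = M / F_sink.
τ = 78.67 / 0.8992 = 87.49 d.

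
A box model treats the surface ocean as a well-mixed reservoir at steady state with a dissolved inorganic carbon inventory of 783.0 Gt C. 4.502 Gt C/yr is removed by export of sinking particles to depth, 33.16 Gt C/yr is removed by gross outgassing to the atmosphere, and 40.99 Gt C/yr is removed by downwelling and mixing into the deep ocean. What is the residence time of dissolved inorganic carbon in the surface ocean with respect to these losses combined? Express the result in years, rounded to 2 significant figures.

10 yr

Total removal = 4.502 + 33.16 + 40.99 = 78.652 Gt C/yr.
τ = M / ΣF_out = 783.0 / 78.652 = 9.955 yr.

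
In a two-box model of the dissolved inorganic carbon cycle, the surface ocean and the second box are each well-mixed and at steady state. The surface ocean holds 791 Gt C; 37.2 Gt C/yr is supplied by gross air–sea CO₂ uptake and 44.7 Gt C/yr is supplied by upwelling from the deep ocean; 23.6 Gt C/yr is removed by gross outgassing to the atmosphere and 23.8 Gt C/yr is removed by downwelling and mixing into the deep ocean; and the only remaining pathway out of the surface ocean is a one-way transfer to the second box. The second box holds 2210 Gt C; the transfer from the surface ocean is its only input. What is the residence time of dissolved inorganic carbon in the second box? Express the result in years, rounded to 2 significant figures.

64 yr

Balance the surface ocean: ΣF_in = 37.2 + 44.7 = 81.900 Gt C/yr.
Transfer to the second box = ΣF_in − (23.6 + 23.8) = 34.500 Gt C/yr.
At steady state the output of the second box equals its input, 34.500 Gt C/yr.
τ = M / F = 2210 / 34.500 = 64.06 yr.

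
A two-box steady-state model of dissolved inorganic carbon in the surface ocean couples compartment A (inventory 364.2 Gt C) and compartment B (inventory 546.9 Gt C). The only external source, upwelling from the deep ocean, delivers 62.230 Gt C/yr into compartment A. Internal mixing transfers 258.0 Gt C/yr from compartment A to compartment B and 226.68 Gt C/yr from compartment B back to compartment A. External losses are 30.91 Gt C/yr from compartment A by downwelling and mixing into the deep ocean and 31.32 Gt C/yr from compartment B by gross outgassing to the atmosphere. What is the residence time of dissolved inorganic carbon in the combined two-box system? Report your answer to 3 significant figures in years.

Residence time in the combined system uses the total inventory and the total *external* removal — internal exchanges between the two boxes cancel.
M_total = 364.2 + 546.9 = 911.10 Gt C.
ΣF_external_out = 30.91 + 31.32 = 62.230 Gt C/yr.
τ = M_total / ΣF_ext = 911.10 / 62.230 = 14.64 yr.

14.6 yr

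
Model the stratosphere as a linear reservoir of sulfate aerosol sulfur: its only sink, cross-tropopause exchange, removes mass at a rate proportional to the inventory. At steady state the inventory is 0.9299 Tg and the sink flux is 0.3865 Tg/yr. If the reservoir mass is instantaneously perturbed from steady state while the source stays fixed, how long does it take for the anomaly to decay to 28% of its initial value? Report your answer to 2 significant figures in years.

3.1 yr

For a linear reservoir the anomaly decays as exp(−t/τ) with τ = M/F = 0.9299/0.3865 = 2.406 yr.
exp(−t/τ) = 0.28 ⇒ t = −τ ln(0.28) = 2.406 × 1.273 = 3.063 yr.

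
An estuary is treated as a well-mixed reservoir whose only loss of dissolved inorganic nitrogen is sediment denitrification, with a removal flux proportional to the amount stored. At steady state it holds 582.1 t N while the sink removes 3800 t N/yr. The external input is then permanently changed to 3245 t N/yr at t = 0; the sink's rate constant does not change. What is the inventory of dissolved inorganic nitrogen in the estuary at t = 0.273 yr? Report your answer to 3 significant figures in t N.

τ = M₀/F₀ = 582.1/3800 = 0.1532 yr; rate constant k = 1/τ.
New steady state M_∞ = F₁/k = F₁·τ = 3245 × 0.1532 = 497.08 t N.
M(t) = M_∞ + (M₀ − M_∞)·e^(−t/τ); t/τ = 0.273/0.1532 = 1.782, so e^(−t/τ) = 0.1683.
M(t) = 497.08 + 85.02 × 0.1683 = 511.39 t N.

511 t N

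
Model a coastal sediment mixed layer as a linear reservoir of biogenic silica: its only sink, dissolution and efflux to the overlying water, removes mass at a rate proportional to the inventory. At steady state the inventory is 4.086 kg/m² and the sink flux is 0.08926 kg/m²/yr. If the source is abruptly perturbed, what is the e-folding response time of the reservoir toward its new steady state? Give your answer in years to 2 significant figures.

For a linear reservoir the response time equals the residence time τ = M/F.
τ = 4.086 / 0.08926 = 45.78 yr.

46 yr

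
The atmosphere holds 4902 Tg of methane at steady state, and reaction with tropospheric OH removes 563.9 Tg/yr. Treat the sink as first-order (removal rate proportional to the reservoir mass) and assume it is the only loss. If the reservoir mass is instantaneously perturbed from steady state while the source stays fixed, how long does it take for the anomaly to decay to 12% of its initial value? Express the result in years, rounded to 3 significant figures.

For a linear reservoir the anomaly decays as exp(−t/τ) with τ = M/F = 4902/563.9 = 8.693 yr.
exp(−t/τ) = 0.12 ⇒ t = −τ ln(0.12) = 8.693 × 2.120 = 18.43 yr.

18.4 yr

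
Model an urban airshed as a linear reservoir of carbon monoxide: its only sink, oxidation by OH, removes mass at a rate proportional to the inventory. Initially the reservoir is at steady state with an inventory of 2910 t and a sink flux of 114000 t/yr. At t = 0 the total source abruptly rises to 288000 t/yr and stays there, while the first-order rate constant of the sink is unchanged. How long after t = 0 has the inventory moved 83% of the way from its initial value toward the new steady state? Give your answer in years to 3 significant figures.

0.0452 yr

τ = M₀/F₀ = 2910/114000 = 0.02553 yr.
The remaining gap fraction is e^(−t/τ); 83% covered ⇒ e^(−t/τ) = 0.170.
t = −τ ln(0.170) = 0.02553 × 1.772 = 0.04523 yr.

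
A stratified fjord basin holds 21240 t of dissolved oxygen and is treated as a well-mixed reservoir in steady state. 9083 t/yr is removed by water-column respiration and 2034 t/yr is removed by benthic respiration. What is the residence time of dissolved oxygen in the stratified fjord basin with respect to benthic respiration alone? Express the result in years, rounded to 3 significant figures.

10.4 yr

Residence time with respect to a single sink: τ = M / F_sink.
τ = 21240 / 2034 = 10.44 yr.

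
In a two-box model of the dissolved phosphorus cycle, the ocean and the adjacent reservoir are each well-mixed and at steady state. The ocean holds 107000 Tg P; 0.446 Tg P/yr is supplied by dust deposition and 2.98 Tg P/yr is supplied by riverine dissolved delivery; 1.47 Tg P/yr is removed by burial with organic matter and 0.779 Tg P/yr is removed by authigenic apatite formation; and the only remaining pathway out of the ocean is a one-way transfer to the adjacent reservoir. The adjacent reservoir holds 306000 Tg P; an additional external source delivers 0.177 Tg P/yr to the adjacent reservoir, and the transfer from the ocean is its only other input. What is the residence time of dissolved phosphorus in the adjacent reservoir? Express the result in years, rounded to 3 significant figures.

226000 yr

Balance the ocean: ΣF_in = 0.446 + 2.98 = 3.4260 Tg P/yr.
Transfer to the adjacent reservoir = ΣF_in − (1.47 + 0.779) = 1.1770 Tg P/yr.
Total input to the adjacent reservoir = 1.1770 + 0.177 = 1.3540 Tg P/yr; at steady state this equals its total output.
τ = M / F = 306000 / 1.3540 = 226000 yr.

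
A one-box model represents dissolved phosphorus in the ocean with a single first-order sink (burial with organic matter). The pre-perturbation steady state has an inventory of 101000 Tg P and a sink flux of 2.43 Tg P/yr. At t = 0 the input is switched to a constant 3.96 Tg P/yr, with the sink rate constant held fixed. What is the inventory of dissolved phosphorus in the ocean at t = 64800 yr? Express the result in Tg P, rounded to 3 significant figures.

τ = M₀/F₀ = 101000/2.43 = 41560 yr; rate constant k = 1/τ.
New steady state M_∞ = F₁/k = F₁·τ = 3.96 × 41560 = 164590 Tg P.
M(t) = M_∞ + (M₀ − M_∞)·e^(−t/τ); t/τ = 64800/41560 = 1.559, so e^(−t/τ) = 0.2103.
M(t) = 164590 − 63590 × 0.2103 = 151220 Tg P.

151000 Tg P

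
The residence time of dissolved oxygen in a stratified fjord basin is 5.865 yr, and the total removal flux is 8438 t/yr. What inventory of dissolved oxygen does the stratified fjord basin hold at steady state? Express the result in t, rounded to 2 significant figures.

τ = M/F ⇒ M = τ × F = 5.865 × 8438 = 49490 t.

49000 t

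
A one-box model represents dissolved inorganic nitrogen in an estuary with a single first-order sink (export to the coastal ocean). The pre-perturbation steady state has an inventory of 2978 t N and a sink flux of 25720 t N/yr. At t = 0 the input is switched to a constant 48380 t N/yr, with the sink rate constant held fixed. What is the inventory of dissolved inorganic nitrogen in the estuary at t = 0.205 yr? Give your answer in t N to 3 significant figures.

5160 t N

τ = M₀/F₀ = 2978/25720 = 0.1158 yr; rate constant k = 1/τ.
New steady state M_∞ = F₁/k = F₁·τ = 48380 × 0.1158 = 5601.7 t N.
M(t) = M_∞ + (M₀ − M_∞)·e^(−t/τ); t/τ = 0.205/0.1158 = 1.771, so e^(−t/τ) = 0.1702.
M(t) = 5601.7 − 2624 × 0.1702 = 5155.0 t N.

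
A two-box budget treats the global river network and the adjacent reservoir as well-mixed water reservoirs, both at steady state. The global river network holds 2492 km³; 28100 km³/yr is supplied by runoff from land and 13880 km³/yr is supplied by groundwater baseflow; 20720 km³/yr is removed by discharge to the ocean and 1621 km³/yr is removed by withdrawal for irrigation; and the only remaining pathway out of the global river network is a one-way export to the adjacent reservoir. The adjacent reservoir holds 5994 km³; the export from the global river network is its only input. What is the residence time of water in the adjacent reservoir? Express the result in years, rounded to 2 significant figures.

0.31 yr

Balance the global river network: ΣF_in = 28100 + 13880 = 41980 km³/yr.
Export to the adjacent reservoir = ΣF_in − (20720 + 1621) = 19639 km³/yr.
At steady state the output of the adjacent reservoir equals its input, 19639 km³/yr.
τ = M / F = 5994 / 19639 = 0.3052 yr.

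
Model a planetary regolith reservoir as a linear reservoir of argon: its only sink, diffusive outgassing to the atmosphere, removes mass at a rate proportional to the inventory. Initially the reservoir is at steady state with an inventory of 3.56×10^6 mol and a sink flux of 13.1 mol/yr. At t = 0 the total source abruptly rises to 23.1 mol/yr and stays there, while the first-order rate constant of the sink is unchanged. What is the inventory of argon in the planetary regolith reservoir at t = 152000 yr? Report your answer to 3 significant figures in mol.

4.72×10^6 mol

τ = M₀/F₀ = 3.56×10^6/13.1 = 271800 yr; rate constant k = 1/τ.
New steady state M_∞ = F₁/k = F₁·τ = 23.1 × 271800 = 6.2776×10^6 mol.
M(t) = M_∞ + (M₀ − M_∞)·e^(−t/τ); t/τ = 152000/271800 = 0.5593, so e^(−t/τ) = 0.5716.
M(t) = 6.2776×10^6 − 2.718×10^6 × 0.5716 = 4.7242×10^6 mol.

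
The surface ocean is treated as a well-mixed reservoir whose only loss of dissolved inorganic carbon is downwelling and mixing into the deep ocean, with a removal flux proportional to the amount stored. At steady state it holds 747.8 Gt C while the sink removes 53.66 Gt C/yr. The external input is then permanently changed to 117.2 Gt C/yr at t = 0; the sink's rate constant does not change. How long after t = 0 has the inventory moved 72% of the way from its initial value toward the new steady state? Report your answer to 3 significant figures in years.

τ = M₀/F₀ = 747.8/53.66 = 13.94 yr.
The remaining gap fraction is e^(−t/τ); 72% covered ⇒ e^(−t/τ) = 0.280.
t = −τ ln(0.280) = 13.94 × 1.273 = 17.74 yr.

17.7 yr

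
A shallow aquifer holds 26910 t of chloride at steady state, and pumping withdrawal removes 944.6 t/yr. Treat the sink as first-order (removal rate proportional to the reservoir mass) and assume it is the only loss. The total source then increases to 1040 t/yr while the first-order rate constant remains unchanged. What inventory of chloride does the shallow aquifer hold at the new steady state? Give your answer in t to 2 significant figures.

Rate constant k = F/M = 944.6 / 26910 = 0.03510 yr⁻¹.
At the new steady state, source = k·M_new ⇒ M_new = 1040 / 0.03510 = 29630 t.
(Equivalently M_new = M × F_new/F_old = 26910 × 1040/944.6.)

30000 t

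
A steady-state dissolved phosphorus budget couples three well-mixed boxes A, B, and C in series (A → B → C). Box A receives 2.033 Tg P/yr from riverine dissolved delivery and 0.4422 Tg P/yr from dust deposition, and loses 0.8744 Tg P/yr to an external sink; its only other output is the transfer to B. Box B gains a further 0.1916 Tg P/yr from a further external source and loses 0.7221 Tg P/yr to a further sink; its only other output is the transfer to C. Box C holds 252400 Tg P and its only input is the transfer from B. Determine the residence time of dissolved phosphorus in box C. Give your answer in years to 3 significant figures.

236000 yr

Box A: F(A→B) = (2.033 + 0.4422) − 0.8744 = 1.6008 Tg P/yr.
Box B: F(B→C) = (1.6008 + 0.1916) − 0.7221 = 1.0703 Tg P/yr.
Box C throughput = its input = 1.0703 Tg P/yr; τ = 252400 / 1.0703 = 235800 yr.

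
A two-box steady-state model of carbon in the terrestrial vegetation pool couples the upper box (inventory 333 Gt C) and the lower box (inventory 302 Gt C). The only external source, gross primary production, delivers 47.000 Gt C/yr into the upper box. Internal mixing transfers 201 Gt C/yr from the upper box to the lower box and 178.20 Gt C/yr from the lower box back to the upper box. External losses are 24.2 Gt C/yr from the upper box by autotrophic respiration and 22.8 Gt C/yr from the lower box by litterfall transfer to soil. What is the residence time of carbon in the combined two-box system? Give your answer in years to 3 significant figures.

For the system as a whole, the A↔B exchange is internal and contributes nothing to the throughput; only the external sinks remove mass.
M_total = 333 + 302 = 635.00 Gt C.
ΣF_external_out = 24.2 + 22.8 = 47.000 Gt C/yr.
τ = M_total / ΣF_ext = 635.00 / 47.000 = 13.51 yr.

13.5 yr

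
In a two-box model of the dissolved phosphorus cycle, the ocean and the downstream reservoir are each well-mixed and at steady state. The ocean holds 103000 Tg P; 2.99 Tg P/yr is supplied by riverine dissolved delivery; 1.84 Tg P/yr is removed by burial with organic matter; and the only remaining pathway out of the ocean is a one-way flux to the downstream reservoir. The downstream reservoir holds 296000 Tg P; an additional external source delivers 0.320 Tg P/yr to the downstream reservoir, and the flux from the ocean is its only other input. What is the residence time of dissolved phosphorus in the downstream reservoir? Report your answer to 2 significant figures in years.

Balance the ocean: ΣF_in = 2.9900 Tg P/yr.
Flux to the downstream reservoir = ΣF_in − (1.84) = 1.1500 Tg P/yr.
Total input to the downstream reservoir = 1.1500 + 0.320 = 1.4700 Tg P/yr; at steady state this equals its total output.
τ = M / F = 296000 / 1.4700 = 201400 yr.

200000 yr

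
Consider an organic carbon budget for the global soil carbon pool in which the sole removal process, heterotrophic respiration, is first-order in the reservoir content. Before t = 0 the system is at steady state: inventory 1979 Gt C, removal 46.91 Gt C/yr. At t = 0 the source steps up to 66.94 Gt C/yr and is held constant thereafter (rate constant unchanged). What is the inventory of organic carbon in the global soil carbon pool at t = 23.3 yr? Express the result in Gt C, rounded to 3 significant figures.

The sink rate constant is k = F₀/M₀ = 46.91/1979 = 0.02370 yr⁻¹.
Solving dM/dt = F₁ − kM with M(0) = M₀ gives M(t) = F₁/k + (M₀ − F₁/k)·e^(−kt).
F₁/k = 66.94/0.02370 = 2824.0 Gt C; kt = 0.02370 × 23.3 = 0.5523, e^(−kt) = 0.5756.
M(23.3) = 2824.0 + (1979 − 2824.0) × 0.5756 = 2824.0 − 486.4 = 2337.6 Gt C.

2340 Gt C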